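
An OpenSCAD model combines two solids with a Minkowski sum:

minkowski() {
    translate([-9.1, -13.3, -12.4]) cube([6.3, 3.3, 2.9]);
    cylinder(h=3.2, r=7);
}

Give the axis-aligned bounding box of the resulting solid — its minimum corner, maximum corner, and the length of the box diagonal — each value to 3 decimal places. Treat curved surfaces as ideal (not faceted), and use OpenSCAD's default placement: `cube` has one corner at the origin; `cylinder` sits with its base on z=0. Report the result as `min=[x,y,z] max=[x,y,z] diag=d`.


A = translate([-9.1, -13.3, -12.4]) cube([6.3, 3.3, 2.9]) → bbox [-9.1,-13.3,-12.4] .. [-2.8,-10,-9.5]
B = cylinder(h=3.2, r=7) → bbox [-7,-7,0] .. [7,7,3.2]
lo = A.lo+B.lo = [-9.1-7, -13.3-7, -12.4+0] = [-16.100,-20.300,-12.400]
hi = A.hi+B.hi = [-2.8+7, -10+7, -9.5+3.2] = [4.200,-3.000,-6.300]
diag = √(20.3²+17.3²+6.1²) = √748.59 = 27.360

min=[-16.100,-20.300,-12.400] max=[4.200,-3.000,-6.300] diag=27.360


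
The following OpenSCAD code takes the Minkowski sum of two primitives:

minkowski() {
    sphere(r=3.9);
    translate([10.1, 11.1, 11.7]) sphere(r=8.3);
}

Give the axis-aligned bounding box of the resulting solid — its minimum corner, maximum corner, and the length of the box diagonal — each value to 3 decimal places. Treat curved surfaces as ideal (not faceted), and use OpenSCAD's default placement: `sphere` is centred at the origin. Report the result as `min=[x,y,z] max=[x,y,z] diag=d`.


min=[-2.100,-1.100,-0.500] max=[22.300,23.300,23.900] diag=42.262

A = translate([10.1, 11.1, 11.7]) sphere(r=8.3) → bbox [1.8,2.8,3.4] .. [18.4,19.4,20]
B = sphere(r=3.9) → bbox [-3.9,-3.9,-3.9] .. [3.9,3.9,3.9]
lo = A.lo+B.lo = [1.8-3.9, 2.8-3.9, 3.4-3.9] = [-2.100,-1.100,-0.500]
hi = A.hi+B.hi = [18.4+3.9, 19.4+3.9, 20+3.9] = [22.300,23.300,23.900]
diag = √(24.4²+24.4²+24.4²) = √1786.08 = 42.262


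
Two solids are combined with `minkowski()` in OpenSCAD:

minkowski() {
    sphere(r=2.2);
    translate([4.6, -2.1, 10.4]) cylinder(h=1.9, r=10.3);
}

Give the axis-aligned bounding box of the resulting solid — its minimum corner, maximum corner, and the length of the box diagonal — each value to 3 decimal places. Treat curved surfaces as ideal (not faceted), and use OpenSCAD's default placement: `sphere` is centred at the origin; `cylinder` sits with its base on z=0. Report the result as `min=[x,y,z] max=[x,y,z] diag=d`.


A = translate([4.6, -2.1, 10.4]) cylinder(h=1.9, r=10.3) → bbox [-5.7,-12.4,10.4] .. [14.9,8.2,12.3]
B = sphere(r=2.2) → bbox [-2.2,-2.2,-2.2] .. [2.2,2.2,2.2]
lo = A.lo+B.lo = [-5.7-2.2, -12.4-2.2, 10.4-2.2] = [-7.900,-14.600,8.200]
hi = A.hi+B.hi = [14.9+2.2, 8.2+2.2, 12.3+2.2] = [17.100,10.400,14.500]
diag = √(25²+25²+6.3²) = √1289.69 = 35.912

min=[-7.900,-14.600,8.200] max=[17.100,10.400,14.500] diag=35.912


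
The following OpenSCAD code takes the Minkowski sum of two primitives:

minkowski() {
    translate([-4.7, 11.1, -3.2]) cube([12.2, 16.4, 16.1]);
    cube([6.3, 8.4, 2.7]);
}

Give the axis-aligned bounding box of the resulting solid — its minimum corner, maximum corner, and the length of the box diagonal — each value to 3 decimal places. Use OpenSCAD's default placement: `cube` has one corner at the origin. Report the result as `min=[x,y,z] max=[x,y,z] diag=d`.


min=[-4.700,11.100,-3.200] max=[13.800,35.900,15.600] diag=36.204

A = translate([-4.7, 11.1, -3.2]) cube([12.2, 16.4, 16.1]) → bbox [-4.7,11.1,-3.2] .. [7.5,27.5,12.9]
B = cube([6.3, 8.4, 2.7]) → bbox [0,0,0] .. [6.3,8.4,2.7]
lo = A.lo+B.lo = [-4.7+0, 11.1+0, -3.2+0] = [-4.700,11.100,-3.200]
hi = A.hi+B.hi = [7.5+6.3, 27.5+8.4, 12.9+2.7] = [13.800,35.900,15.600]
diag = √(18.5²+24.8²+18.8²) = √1310.73 = 36.204


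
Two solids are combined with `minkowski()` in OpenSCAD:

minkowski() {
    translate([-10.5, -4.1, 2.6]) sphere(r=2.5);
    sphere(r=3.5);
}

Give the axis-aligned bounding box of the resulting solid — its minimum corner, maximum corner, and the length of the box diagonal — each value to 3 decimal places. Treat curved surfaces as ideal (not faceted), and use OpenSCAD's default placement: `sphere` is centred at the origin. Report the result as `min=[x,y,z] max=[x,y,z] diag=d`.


min=[-16.500,-10.100,-3.400] max=[-4.500,1.900,8.600] diag=20.785

A = translate([-10.5, -4.1, 2.6]) sphere(r=2.5) → bbox [-13,-6.6,0.1] .. [-8,-1.6,5.1]
B = sphere(r=3.5) → bbox [-3.5,-3.5,-3.5] .. [3.5,3.5,3.5]
lo = A.lo+B.lo = [-13-3.5, -6.6-3.5, 0.1-3.5] = [-16.500,-10.100,-3.400]
hi = A.hi+B.hi = [-8+3.5, -1.6+3.5, 5.1+3.5] = [-4.500,1.900,8.600]
diag = √(12²+12²+12²) = √432 = 20.785


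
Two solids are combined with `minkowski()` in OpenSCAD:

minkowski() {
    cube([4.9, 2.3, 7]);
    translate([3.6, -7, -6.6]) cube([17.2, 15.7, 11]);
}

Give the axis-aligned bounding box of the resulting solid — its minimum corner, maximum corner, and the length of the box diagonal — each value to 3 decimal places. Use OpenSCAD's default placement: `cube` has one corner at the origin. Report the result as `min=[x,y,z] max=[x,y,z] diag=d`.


A = translate([3.6, -7, -6.6]) cube([17.2, 15.7, 11]) → bbox [3.6,-7,-6.6] .. [20.8,8.7,4.4]
B = cube([4.9, 2.3, 7]) → bbox [0,0,0] .. [4.9,2.3,7]
lo = A.lo+B.lo = [3.6+0, -7+0, -6.6+0] = [3.600,-7.000,-6.600]
hi = A.hi+B.hi = [20.8+4.9, 8.7+2.3, 4.4+7] = [25.700,11.000,11.400]
diag = √(22.1²+18²+18²) = √1136.41 = 33.711

min=[3.600,-7.000,-6.600] max=[25.700,11.000,11.400] diag=33.711


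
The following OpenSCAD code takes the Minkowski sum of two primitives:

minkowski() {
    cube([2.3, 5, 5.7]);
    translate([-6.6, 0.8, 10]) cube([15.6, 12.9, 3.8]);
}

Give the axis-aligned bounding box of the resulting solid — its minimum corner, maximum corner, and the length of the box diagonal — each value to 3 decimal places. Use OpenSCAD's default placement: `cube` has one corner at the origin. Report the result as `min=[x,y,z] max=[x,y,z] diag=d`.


min=[-6.600,0.800,10.000] max=[11.300,18.700,19.500] diag=27.038

A = translate([-6.6, 0.8, 10]) cube([15.6, 12.9, 3.8]) → bbox [-6.6,0.8,10] .. [9,13.7,13.8]
B = cube([2.3, 5, 5.7]) → bbox [0,0,0] .. [2.3,5,5.7]
lo = A.lo+B.lo = [-6.6+0, 0.8+0, 10+0] = [-6.600,0.800,10.000]
hi = A.hi+B.hi = [9+2.3, 13.7+5, 13.8+5.7] = [11.300,18.700,19.500]
diag = √(17.9²+17.9²+9.5²) = √731.07 = 27.038


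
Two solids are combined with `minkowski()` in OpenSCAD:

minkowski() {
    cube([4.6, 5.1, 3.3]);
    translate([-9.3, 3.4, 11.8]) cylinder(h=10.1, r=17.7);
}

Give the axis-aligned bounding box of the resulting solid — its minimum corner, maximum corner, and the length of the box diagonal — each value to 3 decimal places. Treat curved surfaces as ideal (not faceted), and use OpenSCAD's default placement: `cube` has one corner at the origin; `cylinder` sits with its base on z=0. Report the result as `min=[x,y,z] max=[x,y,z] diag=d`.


A = translate([-9.3, 3.4, 11.8]) cylinder(h=10.1, r=17.7) → bbox [-27,-14.3,11.8] .. [8.4,21.1,21.9]
B = cube([4.6, 5.1, 3.3]) → bbox [0,0,0] .. [4.6,5.1,3.3]
lo = A.lo+B.lo = [-27+0, -14.3+0, 11.8+0] = [-27.000,-14.300,11.800]
hi = A.hi+B.hi = [8.4+4.6, 21.1+5.1, 21.9+3.3] = [13.000,26.200,25.200]
diag = √(40²+40.5²+13.4²) = √3419.81 = 58.479

min=[-27.000,-14.300,11.800] max=[13.000,26.200,25.200] diag=58.479


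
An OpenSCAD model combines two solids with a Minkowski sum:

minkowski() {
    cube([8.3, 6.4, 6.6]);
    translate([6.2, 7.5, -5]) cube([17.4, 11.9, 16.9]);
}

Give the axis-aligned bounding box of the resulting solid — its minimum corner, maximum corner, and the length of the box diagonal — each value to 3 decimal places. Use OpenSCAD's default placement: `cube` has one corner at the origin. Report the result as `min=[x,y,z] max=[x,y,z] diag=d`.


min=[6.200,7.500,-5.000] max=[31.900,25.800,18.500] diag=39.340

A = translate([6.2, 7.5, -5]) cube([17.4, 11.9, 16.9]) → bbox [6.2,7.5,-5] .. [23.6,19.4,11.9]
B = cube([8.3, 6.4, 6.6]) → bbox [0,0,0] .. [8.3,6.4,6.6]
lo = A.lo+B.lo = [6.2+0, 7.5+0, -5+0] = [6.200,7.500,-5.000]
hi = A.hi+B.hi = [23.6+8.3, 19.4+6.4, 11.9+6.6] = [31.900,25.800,18.500]
diag = √(25.7²+18.3²+23.5²) = √1547.63 = 39.340


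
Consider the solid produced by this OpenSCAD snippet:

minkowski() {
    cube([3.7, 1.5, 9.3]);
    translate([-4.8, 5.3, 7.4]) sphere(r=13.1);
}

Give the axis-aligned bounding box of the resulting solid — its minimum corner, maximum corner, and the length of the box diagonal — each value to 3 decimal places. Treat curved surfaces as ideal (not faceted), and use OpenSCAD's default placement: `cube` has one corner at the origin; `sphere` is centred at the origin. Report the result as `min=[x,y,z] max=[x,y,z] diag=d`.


A = translate([-4.8, 5.3, 7.4]) sphere(r=13.1) → bbox [-17.9,-7.8,-5.7] .. [8.3,18.4,20.5]
B = cube([3.7, 1.5, 9.3]) → bbox [0,0,0] .. [3.7,1.5,9.3]
lo = A.lo+B.lo = [-17.9+0, -7.8+0, -5.7+0] = [-17.900,-7.800,-5.700]
hi = A.hi+B.hi = [8.3+3.7, 18.4+1.5, 20.5+9.3] = [12.000,19.900,29.800]
diag = √(29.9²+27.7²+35.5²) = √2921.55 = 54.051

min=[-17.900,-7.800,-5.700] max=[12.000,19.900,29.800] diag=54.051


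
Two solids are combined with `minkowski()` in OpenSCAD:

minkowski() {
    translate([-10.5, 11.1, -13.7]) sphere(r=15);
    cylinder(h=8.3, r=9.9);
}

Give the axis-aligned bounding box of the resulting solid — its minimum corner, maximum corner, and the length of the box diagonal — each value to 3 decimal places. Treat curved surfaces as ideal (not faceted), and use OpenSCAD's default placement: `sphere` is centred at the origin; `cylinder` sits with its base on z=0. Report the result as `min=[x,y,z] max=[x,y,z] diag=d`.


min=[-35.400,-13.800,-28.700] max=[14.400,36.000,9.600] diag=80.168

A = translate([-10.5, 11.1, -13.7]) sphere(r=15) → bbox [-25.5,-3.9,-28.7] .. [4.5,26.1,1.3]
B = cylinder(h=8.3, r=9.9) → bbox [-9.9,-9.9,0] .. [9.9,9.9,8.3]
lo = A.lo+B.lo = [-25.5-9.9, -3.9-9.9, -28.7+0] = [-35.400,-13.800,-28.700]
hi = A.hi+B.hi = [4.5+9.9, 26.1+9.9, 1.3+8.3] = [14.400,36.000,9.600]
diag = √(49.8²+49.8²+38.3²) = √6426.97 = 80.168


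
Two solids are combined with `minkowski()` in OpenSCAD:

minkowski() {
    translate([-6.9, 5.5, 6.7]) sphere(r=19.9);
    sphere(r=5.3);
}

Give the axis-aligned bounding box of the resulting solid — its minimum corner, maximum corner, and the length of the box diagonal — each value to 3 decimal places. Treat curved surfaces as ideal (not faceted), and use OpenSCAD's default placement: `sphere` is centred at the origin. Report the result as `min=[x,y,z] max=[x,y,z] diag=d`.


A = translate([-6.9, 5.5, 6.7]) sphere(r=19.9) → bbox [-26.8,-14.4,-13.2] .. [13,25.4,26.6]
B = sphere(r=5.3) → bbox [-5.3,-5.3,-5.3] .. [5.3,5.3,5.3]
lo = A.lo+B.lo = [-26.8-5.3, -14.4-5.3, -13.2-5.3] = [-32.100,-19.700,-18.500]
hi = A.hi+B.hi = [13+5.3, 25.4+5.3, 26.6+5.3] = [18.300,30.700,31.900]
diag = √(50.4²+50.4²+50.4²) = √7620.48 = 87.295

min=[-32.100,-19.700,-18.500] max=[18.300,30.700,31.900] diag=87.295


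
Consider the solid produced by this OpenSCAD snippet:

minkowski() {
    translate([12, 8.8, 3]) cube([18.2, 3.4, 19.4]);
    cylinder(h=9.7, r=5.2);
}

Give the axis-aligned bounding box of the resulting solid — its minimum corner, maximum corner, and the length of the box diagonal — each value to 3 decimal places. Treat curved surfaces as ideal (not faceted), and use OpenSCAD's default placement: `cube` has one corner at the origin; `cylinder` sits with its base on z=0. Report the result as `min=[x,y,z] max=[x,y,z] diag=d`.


A = translate([12, 8.8, 3]) cube([18.2, 3.4, 19.4]) → bbox [12,8.8,3] .. [30.2,12.2,22.4]
B = cylinder(h=9.7, r=5.2) → bbox [-5.2,-5.2,0] .. [5.2,5.2,9.7]
lo = A.lo+B.lo = [12-5.2, 8.8-5.2, 3+0] = [6.800,3.600,3.000]
hi = A.hi+B.hi = [30.2+5.2, 12.2+5.2, 22.4+9.7] = [35.400,17.400,32.100]
diag = √(28.6²+13.8²+29.1²) = √1855.21 = 43.072

min=[6.800,3.600,3.000] max=[35.400,17.400,32.100] diag=43.072


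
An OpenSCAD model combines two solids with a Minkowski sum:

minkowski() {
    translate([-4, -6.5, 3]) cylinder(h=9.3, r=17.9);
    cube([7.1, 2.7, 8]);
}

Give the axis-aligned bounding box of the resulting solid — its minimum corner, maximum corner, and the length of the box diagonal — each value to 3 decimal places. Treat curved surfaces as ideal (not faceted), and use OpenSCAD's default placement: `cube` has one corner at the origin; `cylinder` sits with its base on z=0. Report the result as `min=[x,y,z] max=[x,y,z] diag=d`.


A = translate([-4, -6.5, 3]) cylinder(h=9.3, r=17.9) → bbox [-21.9,-24.4,3] .. [13.9,11.4,12.3]
B = cube([7.1, 2.7, 8]) → bbox [0,0,0] .. [7.1,2.7,8]
lo = A.lo+B.lo = [-21.9+0, -24.4+0, 3+0] = [-21.900,-24.400,3.000]
hi = A.hi+B.hi = [13.9+7.1, 11.4+2.7, 12.3+8] = [21.000,14.100,20.300]
diag = √(42.9²+38.5²+17.3²) = √3621.95 = 60.183

min=[-21.900,-24.400,3.000] max=[21.000,14.100,20.300] diag=60.183


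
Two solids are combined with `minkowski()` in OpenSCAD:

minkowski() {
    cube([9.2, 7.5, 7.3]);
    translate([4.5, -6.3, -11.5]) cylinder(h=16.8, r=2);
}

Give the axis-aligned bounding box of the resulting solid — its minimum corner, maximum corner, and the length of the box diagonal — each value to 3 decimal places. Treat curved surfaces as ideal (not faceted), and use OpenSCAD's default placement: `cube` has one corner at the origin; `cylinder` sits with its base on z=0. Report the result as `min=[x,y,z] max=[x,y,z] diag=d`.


min=[2.500,-8.300,-11.500] max=[15.700,3.200,12.600] diag=29.788

A = translate([4.5, -6.3, -11.5]) cylinder(h=16.8, r=2) → bbox [2.5,-8.3,-11.5] .. [6.5,-4.3,5.3]
B = cube([9.2, 7.5, 7.3]) → bbox [0,0,0] .. [9.2,7.5,7.3]
lo = A.lo+B.lo = [2.5+0, -8.3+0, -11.5+0] = [2.500,-8.300,-11.500]
hi = A.hi+B.hi = [6.5+9.2, -4.3+7.5, 5.3+7.3] = [15.700,3.200,12.600]
diag = √(13.2²+11.5²+24.1²) = √887.3 = 29.788


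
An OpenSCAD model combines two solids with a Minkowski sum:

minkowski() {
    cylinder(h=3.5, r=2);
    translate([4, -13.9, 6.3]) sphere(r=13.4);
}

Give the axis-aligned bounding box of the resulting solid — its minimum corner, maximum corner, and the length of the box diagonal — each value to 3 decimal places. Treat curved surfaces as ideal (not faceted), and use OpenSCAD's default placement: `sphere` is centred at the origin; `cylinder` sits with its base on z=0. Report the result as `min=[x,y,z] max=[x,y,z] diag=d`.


min=[-11.400,-29.300,-7.100] max=[19.400,1.500,23.200] diag=53.060

A = translate([4, -13.9, 6.3]) sphere(r=13.4) → bbox [-9.4,-27.3,-7.1] .. [17.4,-0.5,19.7]
B = cylinder(h=3.5, r=2) → bbox [-2,-2,0] .. [2,2,3.5]
lo = A.lo+B.lo = [-9.4-2, -27.3-2, -7.1+0] = [-11.400,-29.300,-7.100]
hi = A.hi+B.hi = [17.4+2, -0.5+2, 19.7+3.5] = [19.400,1.500,23.200]
diag = √(30.8²+30.8²+30.3²) = √2815.37 = 53.060


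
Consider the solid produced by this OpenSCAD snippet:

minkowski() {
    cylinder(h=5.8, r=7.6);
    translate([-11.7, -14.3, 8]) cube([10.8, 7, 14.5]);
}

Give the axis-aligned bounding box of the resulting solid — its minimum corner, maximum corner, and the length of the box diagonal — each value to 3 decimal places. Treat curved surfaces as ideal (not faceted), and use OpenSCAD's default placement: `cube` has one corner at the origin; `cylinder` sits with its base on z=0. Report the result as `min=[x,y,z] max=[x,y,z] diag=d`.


min=[-19.300,-21.900,8.000] max=[6.700,0.300,28.300] diag=39.761

A = translate([-11.7, -14.3, 8]) cube([10.8, 7, 14.5]) → bbox [-11.7,-14.3,8] .. [-0.9,-7.3,22.5]
B = cylinder(h=5.8, r=7.6) → bbox [-7.6,-7.6,0] .. [7.6,7.6,5.8]
lo = A.lo+B.lo = [-11.7-7.6, -14.3-7.6, 8+0] = [-19.300,-21.900,8.000]
hi = A.hi+B.hi = [-0.9+7.6, -7.3+7.6, 22.5+5.8] = [6.700,0.300,28.300]
diag = √(26²+22.2²+20.3²) = √1580.93 = 39.761


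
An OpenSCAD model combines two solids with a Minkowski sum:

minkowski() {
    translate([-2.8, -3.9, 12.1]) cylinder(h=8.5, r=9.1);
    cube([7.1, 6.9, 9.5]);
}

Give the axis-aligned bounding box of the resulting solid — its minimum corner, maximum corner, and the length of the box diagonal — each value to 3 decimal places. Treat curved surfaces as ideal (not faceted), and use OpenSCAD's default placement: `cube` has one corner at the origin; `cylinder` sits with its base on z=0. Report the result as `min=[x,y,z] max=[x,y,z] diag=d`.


A = translate([-2.8, -3.9, 12.1]) cylinder(h=8.5, r=9.1) → bbox [-11.9,-13,12.1] .. [6.3,5.2,20.6]
B = cube([7.1, 6.9, 9.5]) → bbox [0,0,0] .. [7.1,6.9,9.5]
lo = A.lo+B.lo = [-11.9+0, -13+0, 12.1+0] = [-11.900,-13.000,12.100]
hi = A.hi+B.hi = [6.3+7.1, 5.2+6.9, 20.6+9.5] = [13.400,12.100,30.100]
diag = √(25.3²+25.1²+18²) = √1594.1 = 39.926

min=[-11.900,-13.000,12.100] max=[13.400,12.100,30.100] diag=39.926


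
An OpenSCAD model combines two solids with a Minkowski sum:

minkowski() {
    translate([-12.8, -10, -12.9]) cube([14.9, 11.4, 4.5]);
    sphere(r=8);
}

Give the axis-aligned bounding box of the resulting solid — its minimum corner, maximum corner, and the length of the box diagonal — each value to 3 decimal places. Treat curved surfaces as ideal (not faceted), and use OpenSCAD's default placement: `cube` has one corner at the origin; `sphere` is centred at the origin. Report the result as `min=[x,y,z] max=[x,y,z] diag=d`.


A = translate([-12.8, -10, -12.9]) cube([14.9, 11.4, 4.5]) → bbox [-12.8,-10,-12.9] .. [2.1,1.4,-8.4]
B = sphere(r=8) → bbox [-8,-8,-8] .. [8,8,8]
lo = A.lo+B.lo = [-12.8-8, -10-8, -12.9-8] = [-20.800,-18.000,-20.900]
hi = A.hi+B.hi = [2.1+8, 1.4+8, -8.4+8] = [10.100,9.400,-0.400]
diag = √(30.9²+27.4²+20.5²) = √2125.82 = 46.107

min=[-20.800,-18.000,-20.900] max=[10.100,9.400,-0.400] diag=46.107


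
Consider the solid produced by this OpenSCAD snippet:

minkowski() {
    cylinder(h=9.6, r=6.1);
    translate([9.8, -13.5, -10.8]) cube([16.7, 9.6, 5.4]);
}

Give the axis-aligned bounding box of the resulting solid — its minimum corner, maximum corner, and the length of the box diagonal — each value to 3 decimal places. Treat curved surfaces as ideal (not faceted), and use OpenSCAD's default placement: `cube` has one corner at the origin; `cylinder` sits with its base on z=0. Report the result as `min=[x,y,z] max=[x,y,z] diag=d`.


min=[3.700,-19.600,-10.800] max=[32.600,2.200,4.200] diag=39.185

A = translate([9.8, -13.5, -10.8]) cube([16.7, 9.6, 5.4]) → bbox [9.8,-13.5,-10.8] .. [26.5,-3.9,-5.4]
B = cylinder(h=9.6, r=6.1) → bbox [-6.1,-6.1,0] .. [6.1,6.1,9.6]
lo = A.lo+B.lo = [9.8-6.1, -13.5-6.1, -10.8+0] = [3.700,-19.600,-10.800]
hi = A.hi+B.hi = [26.5+6.1, -3.9+6.1, -5.4+9.6] = [32.600,2.200,4.200]
diag = √(28.9²+21.8²+15²) = √1535.45 = 39.185


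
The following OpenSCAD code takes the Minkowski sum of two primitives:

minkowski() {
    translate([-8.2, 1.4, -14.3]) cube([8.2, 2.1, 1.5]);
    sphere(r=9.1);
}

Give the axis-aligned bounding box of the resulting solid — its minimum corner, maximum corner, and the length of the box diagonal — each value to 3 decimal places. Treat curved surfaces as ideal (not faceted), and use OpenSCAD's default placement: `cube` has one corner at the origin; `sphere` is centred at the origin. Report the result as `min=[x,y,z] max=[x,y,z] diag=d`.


A = translate([-8.2, 1.4, -14.3]) cube([8.2, 2.1, 1.5]) → bbox [-8.2,1.4,-14.3] .. [0,3.5,-12.8]
B = sphere(r=9.1) → bbox [-9.1,-9.1,-9.1] .. [9.1,9.1,9.1]
lo = A.lo+B.lo = [-8.2-9.1, 1.4-9.1, -14.3-9.1] = [-17.300,-7.700,-23.400]
hi = A.hi+B.hi = [0+9.1, 3.5+9.1, -12.8+9.1] = [9.100,12.600,-3.700]
diag = √(26.4²+20.3²+19.7²) = √1497.14 = 38.693

min=[-17.300,-7.700,-23.400] max=[9.100,12.600,-3.700] diag=38.693


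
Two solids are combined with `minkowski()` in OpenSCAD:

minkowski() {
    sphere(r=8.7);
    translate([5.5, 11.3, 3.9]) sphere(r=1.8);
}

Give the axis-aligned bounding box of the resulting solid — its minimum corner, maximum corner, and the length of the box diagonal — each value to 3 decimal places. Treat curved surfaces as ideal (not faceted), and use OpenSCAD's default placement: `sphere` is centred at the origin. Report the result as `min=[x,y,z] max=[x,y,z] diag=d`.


min=[-5.000,0.800,-6.600] max=[16.000,21.800,14.400] diag=36.373

A = translate([5.5, 11.3, 3.9]) sphere(r=1.8) → bbox [3.7,9.5,2.1] .. [7.3,13.1,5.7]
B = sphere(r=8.7) → bbox [-8.7,-8.7,-8.7] .. [8.7,8.7,8.7]
lo = A.lo+B.lo = [3.7-8.7, 9.5-8.7, 2.1-8.7] = [-5.000,0.800,-6.600]
hi = A.hi+B.hi = [7.3+8.7, 13.1+8.7, 5.7+8.7] = [16.000,21.800,14.400]
diag = √(21²+21²+21²) = √1323 = 36.373


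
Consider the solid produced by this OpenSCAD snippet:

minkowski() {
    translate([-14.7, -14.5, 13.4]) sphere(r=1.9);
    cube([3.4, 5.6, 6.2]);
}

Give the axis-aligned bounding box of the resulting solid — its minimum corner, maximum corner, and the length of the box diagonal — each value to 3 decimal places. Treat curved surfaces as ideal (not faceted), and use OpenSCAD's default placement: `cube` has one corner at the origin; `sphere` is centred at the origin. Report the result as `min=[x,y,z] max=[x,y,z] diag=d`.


A = translate([-14.7, -14.5, 13.4]) sphere(r=1.9) → bbox [-16.6,-16.4,11.5] .. [-12.8,-12.6,15.3]
B = cube([3.4, 5.6, 6.2]) → bbox [0,0,0] .. [3.4,5.6,6.2]
lo = A.lo+B.lo = [-16.6+0, -16.4+0, 11.5+0] = [-16.600,-16.400,11.500]
hi = A.hi+B.hi = [-12.8+3.4, -12.6+5.6, 15.3+6.2] = [-9.400,-7.000,21.500]
diag = √(7.2²+9.4²+10²) = √240.2 = 15.498

min=[-16.600,-16.400,11.500] max=[-9.400,-7.000,21.500] diag=15.498


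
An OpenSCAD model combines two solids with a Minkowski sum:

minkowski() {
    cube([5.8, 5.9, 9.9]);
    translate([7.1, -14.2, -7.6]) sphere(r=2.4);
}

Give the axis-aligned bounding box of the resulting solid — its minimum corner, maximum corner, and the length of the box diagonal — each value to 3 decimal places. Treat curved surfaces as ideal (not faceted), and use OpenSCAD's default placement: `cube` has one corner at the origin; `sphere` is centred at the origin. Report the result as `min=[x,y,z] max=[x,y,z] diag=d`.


A = translate([7.1, -14.2, -7.6]) sphere(r=2.4) → bbox [4.7,-16.6,-10] .. [9.5,-11.8,-5.2]
B = cube([5.8, 5.9, 9.9]) → bbox [0,0,0] .. [5.8,5.9,9.9]
lo = A.lo+B.lo = [4.7+0, -16.6+0, -10+0] = [4.700,-16.600,-10.000]
hi = A.hi+B.hi = [9.5+5.8, -11.8+5.9, -5.2+9.9] = [15.300,-5.900,4.700]
diag = √(10.6²+10.7²+14.7²) = √442.94 = 21.046

min=[4.700,-16.600,-10.000] max=[15.300,-5.900,4.700] diag=21.046


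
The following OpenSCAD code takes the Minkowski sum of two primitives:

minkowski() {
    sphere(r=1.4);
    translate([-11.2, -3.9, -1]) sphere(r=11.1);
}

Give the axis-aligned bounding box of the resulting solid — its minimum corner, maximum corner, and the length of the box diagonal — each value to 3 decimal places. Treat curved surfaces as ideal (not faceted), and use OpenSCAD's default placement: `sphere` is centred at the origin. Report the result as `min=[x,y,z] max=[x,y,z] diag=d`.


min=[-23.700,-16.400,-13.500] max=[1.300,8.600,11.500] diag=43.301

A = translate([-11.2, -3.9, -1]) sphere(r=11.1) → bbox [-22.3,-15,-12.1] .. [-0.1,7.2,10.1]
B = sphere(r=1.4) → bbox [-1.4,-1.4,-1.4] .. [1.4,1.4,1.4]
lo = A.lo+B.lo = [-22.3-1.4, -15-1.4, -12.1-1.4] = [-23.700,-16.400,-13.500]
hi = A.hi+B.hi = [-0.1+1.4, 7.2+1.4, 10.1+1.4] = [1.300,8.600,11.500]
diag = √(25²+25²+25²) = √1875 = 43.301


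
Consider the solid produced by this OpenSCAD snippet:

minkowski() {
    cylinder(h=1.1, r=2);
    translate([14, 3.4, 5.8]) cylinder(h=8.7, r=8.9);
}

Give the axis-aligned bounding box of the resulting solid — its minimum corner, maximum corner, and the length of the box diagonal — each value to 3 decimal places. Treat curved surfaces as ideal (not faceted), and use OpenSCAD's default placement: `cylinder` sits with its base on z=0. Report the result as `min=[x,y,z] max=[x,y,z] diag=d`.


A = translate([14, 3.4, 5.8]) cylinder(h=8.7, r=8.9) → bbox [5.1,-5.5,5.8] .. [22.9,12.3,14.5]
B = cylinder(h=1.1, r=2) → bbox [-2,-2,0] .. [2,2,1.1]
lo = A.lo+B.lo = [5.1-2, -5.5-2, 5.8+0] = [3.100,-7.500,5.800]
hi = A.hi+B.hi = [22.9+2, 12.3+2, 14.5+1.1] = [24.900,14.300,15.600]
diag = √(21.8²+21.8²+9.8²) = √1046.52 = 32.350

min=[3.100,-7.500,5.800] max=[24.900,14.300,15.600] diag=32.350


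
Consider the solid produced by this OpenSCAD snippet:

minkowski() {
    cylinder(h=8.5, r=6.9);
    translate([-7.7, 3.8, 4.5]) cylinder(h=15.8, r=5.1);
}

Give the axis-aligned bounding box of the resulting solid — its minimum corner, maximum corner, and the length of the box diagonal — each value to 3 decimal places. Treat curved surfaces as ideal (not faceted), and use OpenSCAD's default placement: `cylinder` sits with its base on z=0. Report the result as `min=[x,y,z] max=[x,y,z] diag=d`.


min=[-19.700,-8.200,4.500] max=[4.300,15.800,28.800] diag=41.743

A = translate([-7.7, 3.8, 4.5]) cylinder(h=15.8, r=5.1) → bbox [-12.8,-1.3,4.5] .. [-2.6,8.9,20.3]
B = cylinder(h=8.5, r=6.9) → bbox [-6.9,-6.9,0] .. [6.9,6.9,8.5]
lo = A.lo+B.lo = [-12.8-6.9, -1.3-6.9, 4.5+0] = [-19.700,-8.200,4.500]
hi = A.hi+B.hi = [-2.6+6.9, 8.9+6.9, 20.3+8.5] = [4.300,15.800,28.800]
diag = √(24²+24²+24.3²) = √1742.49 = 41.743


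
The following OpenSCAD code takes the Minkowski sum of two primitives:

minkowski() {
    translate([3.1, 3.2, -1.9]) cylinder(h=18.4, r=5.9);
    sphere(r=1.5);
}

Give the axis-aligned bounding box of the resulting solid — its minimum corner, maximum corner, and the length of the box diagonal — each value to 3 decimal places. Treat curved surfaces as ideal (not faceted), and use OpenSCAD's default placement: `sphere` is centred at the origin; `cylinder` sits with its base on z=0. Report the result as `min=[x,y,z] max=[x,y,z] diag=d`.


A = translate([3.1, 3.2, -1.9]) cylinder(h=18.4, r=5.9) → bbox [-2.8,-2.7,-1.9] .. [9,9.1,16.5]
B = sphere(r=1.5) → bbox [-1.5,-1.5,-1.5] .. [1.5,1.5,1.5]
lo = A.lo+B.lo = [-2.8-1.5, -2.7-1.5, -1.9-1.5] = [-4.300,-4.200,-3.400]
hi = A.hi+B.hi = [9+1.5, 9.1+1.5, 16.5+1.5] = [10.500,10.600,18.000]
diag = √(14.8²+14.8²+21.4²) = √896.04 = 29.934

min=[-4.300,-4.200,-3.400] max=[10.500,10.600,18.000] diag=29.934


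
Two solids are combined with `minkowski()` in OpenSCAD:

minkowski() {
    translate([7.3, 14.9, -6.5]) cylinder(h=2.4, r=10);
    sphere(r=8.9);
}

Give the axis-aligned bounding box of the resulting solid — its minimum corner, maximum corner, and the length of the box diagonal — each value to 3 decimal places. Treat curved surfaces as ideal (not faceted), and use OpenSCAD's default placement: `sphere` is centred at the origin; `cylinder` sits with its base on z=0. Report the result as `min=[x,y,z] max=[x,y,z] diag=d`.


min=[-11.600,-4.000,-15.400] max=[26.200,33.800,4.800] diag=57.146

A = translate([7.3, 14.9, -6.5]) cylinder(h=2.4, r=10) → bbox [-2.7,4.9,-6.5] .. [17.3,24.9,-4.1]
B = sphere(r=8.9) → bbox [-8.9,-8.9,-8.9] .. [8.9,8.9,8.9]
lo = A.lo+B.lo = [-2.7-8.9, 4.9-8.9, -6.5-8.9] = [-11.600,-4.000,-15.400]
hi = A.hi+B.hi = [17.3+8.9, 24.9+8.9, -4.1+8.9] = [26.200,33.800,4.800]
diag = √(37.8²+37.8²+20.2²) = √3265.72 = 57.146


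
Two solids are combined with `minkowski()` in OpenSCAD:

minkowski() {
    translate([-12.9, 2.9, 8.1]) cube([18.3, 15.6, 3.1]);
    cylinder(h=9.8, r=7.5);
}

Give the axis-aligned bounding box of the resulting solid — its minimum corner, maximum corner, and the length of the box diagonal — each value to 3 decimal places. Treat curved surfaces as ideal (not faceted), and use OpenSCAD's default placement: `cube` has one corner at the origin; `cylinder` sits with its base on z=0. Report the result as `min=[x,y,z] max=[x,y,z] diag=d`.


A = translate([-12.9, 2.9, 8.1]) cube([18.3, 15.6, 3.1]) → bbox [-12.9,2.9,8.1] .. [5.4,18.5,11.2]
B = cylinder(h=9.8, r=7.5) → bbox [-7.5,-7.5,0] .. [7.5,7.5,9.8]
lo = A.lo+B.lo = [-12.9-7.5, 2.9-7.5, 8.1+0] = [-20.400,-4.600,8.100]
hi = A.hi+B.hi = [5.4+7.5, 18.5+7.5, 11.2+9.8] = [12.900,26.000,21.000]
diag = √(33.3²+30.6²+12.9²) = √2211.66 = 47.028

min=[-20.400,-4.600,8.100] max=[12.900,26.000,21.000] diag=47.028


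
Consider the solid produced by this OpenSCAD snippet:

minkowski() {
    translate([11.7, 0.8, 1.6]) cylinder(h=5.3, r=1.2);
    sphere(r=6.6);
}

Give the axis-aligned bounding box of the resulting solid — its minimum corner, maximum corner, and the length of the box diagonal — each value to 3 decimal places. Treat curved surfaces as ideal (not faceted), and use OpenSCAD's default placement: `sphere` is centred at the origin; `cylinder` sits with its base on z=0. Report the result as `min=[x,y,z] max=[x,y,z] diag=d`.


A = translate([11.7, 0.8, 1.6]) cylinder(h=5.3, r=1.2) → bbox [10.5,-0.4,1.6] .. [12.9,2,6.9]
B = sphere(r=6.6) → bbox [-6.6,-6.6,-6.6] .. [6.6,6.6,6.6]
lo = A.lo+B.lo = [10.5-6.6, -0.4-6.6, 1.6-6.6] = [3.900,-7.000,-5.000]
hi = A.hi+B.hi = [12.9+6.6, 2+6.6, 6.9+6.6] = [19.500,8.600,13.500]
diag = √(15.6²+15.6²+18.5²) = √828.97 = 28.792

min=[3.900,-7.000,-5.000] max=[19.500,8.600,13.500] diag=28.792


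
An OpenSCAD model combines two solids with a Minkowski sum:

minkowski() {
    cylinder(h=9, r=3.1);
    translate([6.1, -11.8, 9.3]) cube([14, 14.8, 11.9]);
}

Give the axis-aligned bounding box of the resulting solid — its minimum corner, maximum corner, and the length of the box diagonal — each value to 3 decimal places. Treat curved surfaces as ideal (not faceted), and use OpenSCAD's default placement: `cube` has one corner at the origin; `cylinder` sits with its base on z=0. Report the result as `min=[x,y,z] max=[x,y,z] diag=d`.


A = translate([6.1, -11.8, 9.3]) cube([14, 14.8, 11.9]) → bbox [6.1,-11.8,9.3] .. [20.1,3,21.2]
B = cylinder(h=9, r=3.1) → bbox [-3.1,-3.1,0] .. [3.1,3.1,9]
lo = A.lo+B.lo = [6.1-3.1, -11.8-3.1, 9.3+0] = [3.000,-14.900,9.300]
hi = A.hi+B.hi = [20.1+3.1, 3+3.1, 21.2+9] = [23.200,6.100,30.200]
diag = √(20.2²+21²+20.9²) = √1285.85 = 35.859

min=[3.000,-14.900,9.300] max=[23.200,6.100,30.200] diag=35.859


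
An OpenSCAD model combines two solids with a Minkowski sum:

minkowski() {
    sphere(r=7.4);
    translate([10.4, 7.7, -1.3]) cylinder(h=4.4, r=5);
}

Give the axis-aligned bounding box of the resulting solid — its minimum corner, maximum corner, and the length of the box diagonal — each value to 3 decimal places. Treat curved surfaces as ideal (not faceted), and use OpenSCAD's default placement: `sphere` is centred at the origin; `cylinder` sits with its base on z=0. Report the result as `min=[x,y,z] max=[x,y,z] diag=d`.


A = translate([10.4, 7.7, -1.3]) cylinder(h=4.4, r=5) → bbox [5.4,2.7,-1.3] .. [15.4,12.7,3.1]
B = sphere(r=7.4) → bbox [-7.4,-7.4,-7.4] .. [7.4,7.4,7.4]
lo = A.lo+B.lo = [5.4-7.4, 2.7-7.4, -1.3-7.4] = [-2.000,-4.700,-8.700]
hi = A.hi+B.hi = [15.4+7.4, 12.7+7.4, 3.1+7.4] = [22.800,20.100,10.500]
diag = √(24.8²+24.8²+19.2²) = √1598.72 = 39.984

min=[-2.000,-4.700,-8.700] max=[22.800,20.100,10.500] diag=39.984


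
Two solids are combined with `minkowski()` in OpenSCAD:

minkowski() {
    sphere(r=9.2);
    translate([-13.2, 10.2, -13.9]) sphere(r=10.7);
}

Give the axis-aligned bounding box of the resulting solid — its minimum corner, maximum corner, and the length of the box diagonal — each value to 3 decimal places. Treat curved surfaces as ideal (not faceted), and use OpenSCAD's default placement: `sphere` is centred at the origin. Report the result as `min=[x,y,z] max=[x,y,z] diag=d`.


min=[-33.100,-9.700,-33.800] max=[6.700,30.100,6.000] diag=68.936

A = translate([-13.2, 10.2, -13.9]) sphere(r=10.7) → bbox [-23.9,-0.5,-24.6] .. [-2.5,20.9,-3.2]
B = sphere(r=9.2) → bbox [-9.2,-9.2,-9.2] .. [9.2,9.2,9.2]
lo = A.lo+B.lo = [-23.9-9.2, -0.5-9.2, -24.6-9.2] = [-33.100,-9.700,-33.800]
hi = A.hi+B.hi = [-2.5+9.2, 20.9+9.2, -3.2+9.2] = [6.700,30.100,6.000]
diag = √(39.8²+39.8²+39.8²) = √4752.12 = 68.936


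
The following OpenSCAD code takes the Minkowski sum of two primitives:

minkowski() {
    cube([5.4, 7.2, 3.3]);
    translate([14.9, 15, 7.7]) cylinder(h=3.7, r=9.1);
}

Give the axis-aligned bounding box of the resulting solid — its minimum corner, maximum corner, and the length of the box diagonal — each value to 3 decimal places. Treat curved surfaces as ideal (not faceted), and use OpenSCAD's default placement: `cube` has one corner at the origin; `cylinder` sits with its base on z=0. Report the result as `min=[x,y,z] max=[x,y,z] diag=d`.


min=[5.800,5.900,7.700] max=[29.400,31.300,14.700] diag=35.371

A = translate([14.9, 15, 7.7]) cylinder(h=3.7, r=9.1) → bbox [5.8,5.9,7.7] .. [24,24.1,11.4]
B = cube([5.4, 7.2, 3.3]) → bbox [0,0,0] .. [5.4,7.2,3.3]
lo = A.lo+B.lo = [5.8+0, 5.9+0, 7.7+0] = [5.800,5.900,7.700]
hi = A.hi+B.hi = [24+5.4, 24.1+7.2, 11.4+3.3] = [29.400,31.300,14.700]
diag = √(23.6²+25.4²+7²) = √1251.12 = 35.371


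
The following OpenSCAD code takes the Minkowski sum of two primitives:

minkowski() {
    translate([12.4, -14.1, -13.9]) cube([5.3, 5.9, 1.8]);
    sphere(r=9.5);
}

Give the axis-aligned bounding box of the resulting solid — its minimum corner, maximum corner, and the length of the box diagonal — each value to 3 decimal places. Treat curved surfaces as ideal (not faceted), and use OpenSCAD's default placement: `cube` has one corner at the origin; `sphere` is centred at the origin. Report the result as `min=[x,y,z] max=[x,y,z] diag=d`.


A = translate([12.4, -14.1, -13.9]) cube([5.3, 5.9, 1.8]) → bbox [12.4,-14.1,-13.9] .. [17.7,-8.2,-12.1]
B = sphere(r=9.5) → bbox [-9.5,-9.5,-9.5] .. [9.5,9.5,9.5]
lo = A.lo+B.lo = [12.4-9.5, -14.1-9.5, -13.9-9.5] = [2.900,-23.600,-23.400]
hi = A.hi+B.hi = [17.7+9.5, -8.2+9.5, -12.1+9.5] = [27.200,1.300,-2.600]
diag = √(24.3²+24.9²+20.8²) = √1643.14 = 40.536

min=[2.900,-23.600,-23.400] max=[27.200,1.300,-2.600] diag=40.536


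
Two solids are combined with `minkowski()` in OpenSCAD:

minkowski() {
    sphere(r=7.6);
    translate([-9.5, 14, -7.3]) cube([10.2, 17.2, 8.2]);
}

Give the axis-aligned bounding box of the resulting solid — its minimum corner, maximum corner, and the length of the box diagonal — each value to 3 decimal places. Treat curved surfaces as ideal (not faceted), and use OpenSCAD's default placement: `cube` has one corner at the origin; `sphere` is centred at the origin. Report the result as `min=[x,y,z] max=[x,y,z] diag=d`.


A = translate([-9.5, 14, -7.3]) cube([10.2, 17.2, 8.2]) → bbox [-9.5,14,-7.3] .. [0.7,31.2,0.9]
B = sphere(r=7.6) → bbox [-7.6,-7.6,-7.6] .. [7.6,7.6,7.6]
lo = A.lo+B.lo = [-9.5-7.6, 14-7.6, -7.3-7.6] = [-17.100,6.400,-14.900]
hi = A.hi+B.hi = [0.7+7.6, 31.2+7.6, 0.9+7.6] = [8.300,38.800,8.500]
diag = √(25.4²+32.4²+23.4²) = √2242.48 = 47.355

min=[-17.100,6.400,-14.900] max=[8.300,38.800,8.500] diag=47.355


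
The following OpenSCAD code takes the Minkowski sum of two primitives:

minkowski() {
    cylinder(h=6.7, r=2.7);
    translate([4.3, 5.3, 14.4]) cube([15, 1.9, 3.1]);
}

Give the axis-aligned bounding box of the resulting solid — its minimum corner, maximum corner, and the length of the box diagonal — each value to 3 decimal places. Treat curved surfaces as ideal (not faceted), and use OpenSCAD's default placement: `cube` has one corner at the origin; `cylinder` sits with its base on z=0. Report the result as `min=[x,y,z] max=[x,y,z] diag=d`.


min=[1.600,2.600,14.400] max=[22.000,9.900,24.200] diag=23.780

A = translate([4.3, 5.3, 14.4]) cube([15, 1.9, 3.1]) → bbox [4.3,5.3,14.4] .. [19.3,7.2,17.5]
B = cylinder(h=6.7, r=2.7) → bbox [-2.7,-2.7,0] .. [2.7,2.7,6.7]
lo = A.lo+B.lo = [4.3-2.7, 5.3-2.7, 14.4+0] = [1.600,2.600,14.400]
hi = A.hi+B.hi = [19.3+2.7, 7.2+2.7, 17.5+6.7] = [22.000,9.900,24.200]
diag = √(20.4²+7.3²+9.8²) = √565.49 = 23.780


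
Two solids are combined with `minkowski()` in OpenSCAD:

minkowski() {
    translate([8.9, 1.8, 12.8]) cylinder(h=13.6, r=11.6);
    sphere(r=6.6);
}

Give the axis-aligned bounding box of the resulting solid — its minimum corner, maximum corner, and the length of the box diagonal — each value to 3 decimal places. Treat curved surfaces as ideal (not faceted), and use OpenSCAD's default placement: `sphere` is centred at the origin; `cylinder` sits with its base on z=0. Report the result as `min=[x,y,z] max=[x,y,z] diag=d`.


min=[-9.300,-16.400,6.200] max=[27.100,20.000,33.000] diag=58.036

A = translate([8.9, 1.8, 12.8]) cylinder(h=13.6, r=11.6) → bbox [-2.7,-9.8,12.8] .. [20.5,13.4,26.4]
B = sphere(r=6.6) → bbox [-6.6,-6.6,-6.6] .. [6.6,6.6,6.6]
lo = A.lo+B.lo = [-2.7-6.6, -9.8-6.6, 12.8-6.6] = [-9.300,-16.400,6.200]
hi = A.hi+B.hi = [20.5+6.6, 13.4+6.6, 26.4+6.6] = [27.100,20.000,33.000]
diag = √(36.4²+36.4²+26.8²) = √3368.16 = 58.036


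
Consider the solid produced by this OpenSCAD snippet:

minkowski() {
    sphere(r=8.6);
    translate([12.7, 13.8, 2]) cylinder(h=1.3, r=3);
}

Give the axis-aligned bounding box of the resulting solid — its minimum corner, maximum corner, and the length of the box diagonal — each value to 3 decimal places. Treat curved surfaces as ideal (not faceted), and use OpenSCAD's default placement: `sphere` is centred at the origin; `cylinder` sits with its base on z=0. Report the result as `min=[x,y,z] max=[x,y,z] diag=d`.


A = translate([12.7, 13.8, 2]) cylinder(h=1.3, r=3) → bbox [9.7,10.8,2] .. [15.7,16.8,3.3]
B = sphere(r=8.6) → bbox [-8.6,-8.6,-8.6] .. [8.6,8.6,8.6]
lo = A.lo+B.lo = [9.7-8.6, 10.8-8.6, 2-8.6] = [1.100,2.200,-6.600]
hi = A.hi+B.hi = [15.7+8.6, 16.8+8.6, 3.3+8.6] = [24.300,25.400,11.900]
diag = √(23.2²+23.2²+18.5²) = √1418.73 = 37.666

min=[1.100,2.200,-6.600] max=[24.300,25.400,11.900] diag=37.666


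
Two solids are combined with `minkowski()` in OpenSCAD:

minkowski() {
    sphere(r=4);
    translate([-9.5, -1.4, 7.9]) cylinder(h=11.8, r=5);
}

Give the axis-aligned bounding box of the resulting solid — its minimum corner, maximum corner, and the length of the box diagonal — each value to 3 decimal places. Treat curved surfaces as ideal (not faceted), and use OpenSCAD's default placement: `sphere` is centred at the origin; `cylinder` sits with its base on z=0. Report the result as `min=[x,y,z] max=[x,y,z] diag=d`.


min=[-18.500,-10.400,3.900] max=[-0.500,7.600,23.700] diag=32.250

A = translate([-9.5, -1.4, 7.9]) cylinder(h=11.8, r=5) → bbox [-14.5,-6.4,7.9] .. [-4.5,3.6,19.7]
B = sphere(r=4) → bbox [-4,-4,-4] .. [4,4,4]
lo = A.lo+B.lo = [-14.5-4, -6.4-4, 7.9-4] = [-18.500,-10.400,3.900]
hi = A.hi+B.hi = [-4.5+4, 3.6+4, 19.7+4] = [-0.500,7.600,23.700]
diag = √(18²+18²+19.8²) = √1040.04 = 32.250


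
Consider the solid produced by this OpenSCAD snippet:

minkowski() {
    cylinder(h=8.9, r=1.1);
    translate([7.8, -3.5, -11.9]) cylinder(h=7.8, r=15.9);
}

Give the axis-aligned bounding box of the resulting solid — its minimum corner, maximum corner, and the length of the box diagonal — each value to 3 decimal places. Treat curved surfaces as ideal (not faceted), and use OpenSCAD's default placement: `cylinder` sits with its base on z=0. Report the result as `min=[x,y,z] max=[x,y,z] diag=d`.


A = translate([7.8, -3.5, -11.9]) cylinder(h=7.8, r=15.9) → bbox [-8.1,-19.4,-11.9] .. [23.7,12.4,-4.1]
B = cylinder(h=8.9, r=1.1) → bbox [-1.1,-1.1,0] .. [1.1,1.1,8.9]
lo = A.lo+B.lo = [-8.1-1.1, -19.4-1.1, -11.9+0] = [-9.200,-20.500,-11.900]
hi = A.hi+B.hi = [23.7+1.1, 12.4+1.1, -4.1+8.9] = [24.800,13.500,4.800]
diag = √(34²+34²+16.7²) = √2590.89 = 50.901

min=[-9.200,-20.500,-11.900] max=[24.800,13.500,4.800] diag=50.901


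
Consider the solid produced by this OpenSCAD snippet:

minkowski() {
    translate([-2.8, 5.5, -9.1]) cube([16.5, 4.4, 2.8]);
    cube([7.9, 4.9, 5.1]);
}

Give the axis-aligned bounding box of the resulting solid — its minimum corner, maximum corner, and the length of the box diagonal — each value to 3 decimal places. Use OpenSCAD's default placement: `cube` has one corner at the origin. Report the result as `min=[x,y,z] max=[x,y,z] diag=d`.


A = translate([-2.8, 5.5, -9.1]) cube([16.5, 4.4, 2.8]) → bbox [-2.8,5.5,-9.1] .. [13.7,9.9,-6.3]
B = cube([7.9, 4.9, 5.1]) → bbox [0,0,0] .. [7.9,4.9,5.1]
lo = A.lo+B.lo = [-2.8+0, 5.5+0, -9.1+0] = [-2.800,5.500,-9.100]
hi = A.hi+B.hi = [13.7+7.9, 9.9+4.9, -6.3+5.1] = [21.600,14.800,-1.200]
diag = √(24.4²+9.3²+7.9²) = √744.26 = 27.281

min=[-2.800,5.500,-9.100] max=[21.600,14.800,-1.200] diag=27.281
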